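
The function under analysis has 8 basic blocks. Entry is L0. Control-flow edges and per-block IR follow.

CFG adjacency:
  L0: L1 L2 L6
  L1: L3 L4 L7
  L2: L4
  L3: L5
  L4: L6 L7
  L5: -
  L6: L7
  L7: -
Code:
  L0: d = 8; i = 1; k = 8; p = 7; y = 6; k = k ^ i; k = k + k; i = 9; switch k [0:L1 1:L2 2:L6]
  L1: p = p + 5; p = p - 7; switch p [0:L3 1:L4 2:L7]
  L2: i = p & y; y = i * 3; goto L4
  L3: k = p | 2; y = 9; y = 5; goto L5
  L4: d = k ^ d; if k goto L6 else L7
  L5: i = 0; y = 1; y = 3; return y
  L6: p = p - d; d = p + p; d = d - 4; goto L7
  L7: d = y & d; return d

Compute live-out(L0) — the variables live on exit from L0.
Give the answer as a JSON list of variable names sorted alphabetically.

Block summaries:
  L0 def {d,i,k,p,y} use ∅
  L1 def {p} use {p}
  L2 def {i,y} use {p,y}
  L3 def {k,y} use {p}
  L4 def {d} use {d,k}
  L5 def {i,y} use ∅
  L6 def {d,p} use {d,p}
  L7 def {d} use {d,y}

Backward fixpoint:
  L0: in=∅ out={d,k,p,y}
  L1: in={d,k,p,y} out={d,k,p,y}
  L2: in={d,k,p,y} out={d,k,p,y}
  L3: in={p} out=∅
  L4: in={d,k,p,y} out={d,p,y}
  L5: in=∅ out=∅
  L6: in={d,p,y} out={d,y}
  L7: in={d,y} out=∅

live-out(L0) = ["d", "k", "p", "y"]

Answer: ["d", "k", "p", "y"]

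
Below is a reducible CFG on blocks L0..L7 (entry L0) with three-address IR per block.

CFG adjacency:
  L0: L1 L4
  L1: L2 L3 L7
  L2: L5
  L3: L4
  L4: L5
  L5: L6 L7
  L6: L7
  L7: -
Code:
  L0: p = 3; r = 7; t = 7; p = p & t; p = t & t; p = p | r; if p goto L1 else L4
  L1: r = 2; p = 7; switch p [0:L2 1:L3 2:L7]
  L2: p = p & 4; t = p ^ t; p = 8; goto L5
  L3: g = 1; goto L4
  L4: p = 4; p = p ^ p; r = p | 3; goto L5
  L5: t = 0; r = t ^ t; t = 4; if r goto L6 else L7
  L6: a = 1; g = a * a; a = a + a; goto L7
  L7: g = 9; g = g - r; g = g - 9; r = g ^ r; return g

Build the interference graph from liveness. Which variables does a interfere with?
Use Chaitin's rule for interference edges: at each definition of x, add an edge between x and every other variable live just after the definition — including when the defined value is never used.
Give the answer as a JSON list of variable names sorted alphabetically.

Answer: ["g", "r"]

Derivation:
Per-block:
  L0: def={p,r,t} ue=∅
  L1: def={p,r} ue=∅
  L2: def={p,t} ue={p,t}
  L3: def={g} ue=∅
  L4: def={p,r} ue=∅
  L5: def={r,t} ue=∅
  L6: def={a,g} ue=∅
  L7: def={g,r} ue={r}

Live sets:
  live L0: ∅→{t}
  live L1: {t}→{p,r,t}
  live L2: {p,t}→∅
  live L3: ∅→∅
  live L4: ∅→∅
  live L5: ∅→{r}
  live L6: {r}→{r}
  live L7: {r}→∅

Conflict graph:
  a: {g,r}
  g: {a,r}
  p: {r,t}
  r: {a,g,p,t}
  t: {p,r}

N(a) = ["g", "r"]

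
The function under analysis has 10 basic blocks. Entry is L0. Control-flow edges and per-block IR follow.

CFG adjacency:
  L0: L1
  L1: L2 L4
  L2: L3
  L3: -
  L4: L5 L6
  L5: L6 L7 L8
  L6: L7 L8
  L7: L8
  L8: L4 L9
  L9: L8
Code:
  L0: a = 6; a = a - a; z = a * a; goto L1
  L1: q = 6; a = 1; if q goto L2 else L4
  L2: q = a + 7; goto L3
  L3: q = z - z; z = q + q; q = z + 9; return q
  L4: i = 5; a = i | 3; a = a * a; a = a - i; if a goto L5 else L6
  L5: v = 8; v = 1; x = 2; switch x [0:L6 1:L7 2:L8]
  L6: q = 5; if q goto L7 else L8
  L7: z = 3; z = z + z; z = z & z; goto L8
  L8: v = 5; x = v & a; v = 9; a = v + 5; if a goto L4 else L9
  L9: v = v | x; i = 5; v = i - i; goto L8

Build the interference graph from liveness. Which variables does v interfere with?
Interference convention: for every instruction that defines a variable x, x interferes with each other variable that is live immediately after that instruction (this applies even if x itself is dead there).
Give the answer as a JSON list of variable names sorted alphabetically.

Per-block:
  L0: {a,z} / ∅
  L1: {a,q} / ∅
  L2: {q} / {a}
  L3: {q,z} / {z}
  L4: {a,i} / ∅
  L5: {v,x} / ∅
  L6: {q} / ∅
  L7: {z} / ∅
  L8: {a,v,x} / {a}
  L9: {i,v} / {v,x}

Live sets:
  L0 li=∅ lo={z}
  L1 li={z} lo={a,z}
  L2 li={a,z} lo={z}
  L3 li={z} lo=∅
  L4 li=∅ lo={a}
  L5 li={a} lo={a}
  L6 li={a} lo={a}
  L7 li={a} lo={a}
  L8 li={a} lo={a,v,x}
  L9 li={a,v,x} lo={a}

Interfere edges:
  a↔{i,q,v,x,z}
  i↔{a}
  q↔{a,z}
  v↔{a,x}
  x↔{a,v}
  z↔{a,q}

N(v) = ["a", "x"]

Answer: ["a", "x"]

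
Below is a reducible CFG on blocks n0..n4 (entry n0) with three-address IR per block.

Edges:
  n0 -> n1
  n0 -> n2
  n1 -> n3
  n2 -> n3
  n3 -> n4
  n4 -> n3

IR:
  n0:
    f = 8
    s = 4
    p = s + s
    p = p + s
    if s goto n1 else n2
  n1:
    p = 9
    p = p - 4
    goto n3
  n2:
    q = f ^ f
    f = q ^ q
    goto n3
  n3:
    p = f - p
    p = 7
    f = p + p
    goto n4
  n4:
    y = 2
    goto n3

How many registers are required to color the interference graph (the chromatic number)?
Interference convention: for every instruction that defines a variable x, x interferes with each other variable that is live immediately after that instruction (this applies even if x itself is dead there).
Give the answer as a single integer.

Per-block:
  n0: def={f,p,s} ue=∅
  n1: def={p} ue=∅
  n2: def={f,q} ue={f}
  n3: def={f,p} ue={f,p}
  n4: def={y} ue=∅

Backward fixpoint:
  n0 li=∅ lo={f,p}
  n1 li={f} lo={f,p}
  n2 li={f,p} lo={f,p}
  n3 li={f,p} lo={f,p}
  n4 li={f,p} lo={f,p}

Interfere edges:
  f: {p,s,y}
  p: {f,q,s,y}
  q: {p}
  s: {f,p}
  y: {f,p}

Chromatic number:
  lower bound: {f,p,s} mutually conflict ⇒ χ ≥ 3
  3-colouring: R0={p}  R1={f,q}  R2={s,y}
  χ = 3

Answer: 3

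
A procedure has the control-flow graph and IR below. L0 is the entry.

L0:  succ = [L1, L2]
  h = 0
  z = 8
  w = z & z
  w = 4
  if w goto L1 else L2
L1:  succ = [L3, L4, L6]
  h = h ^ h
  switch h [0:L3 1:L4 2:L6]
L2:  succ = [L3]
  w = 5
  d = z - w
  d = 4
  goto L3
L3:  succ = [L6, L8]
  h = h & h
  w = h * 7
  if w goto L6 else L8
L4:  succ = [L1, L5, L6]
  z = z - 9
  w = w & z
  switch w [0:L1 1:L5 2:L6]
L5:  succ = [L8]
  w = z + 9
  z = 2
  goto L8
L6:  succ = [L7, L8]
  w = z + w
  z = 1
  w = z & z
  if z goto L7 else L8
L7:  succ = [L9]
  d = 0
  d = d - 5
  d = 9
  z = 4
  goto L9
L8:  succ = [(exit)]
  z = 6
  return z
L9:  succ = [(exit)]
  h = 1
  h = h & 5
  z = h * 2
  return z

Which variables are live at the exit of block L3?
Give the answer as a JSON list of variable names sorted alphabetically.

Answer: ["w", "z"]

Derivation:
Block summaries:
  L0: {h,w,z} / ∅
  L1: {h} / {h}
  L2: {d,w} / {z}
  L3: {h,w} / {h}
  L4: {w,z} / {w,z}
  L5: {w,z} / {z}
  L6: {w,z} / {w,z}
  L7: {d,z} / ∅
  L8: {z} / ∅
  L9: {h,z} / ∅

Backward fixpoint:
  L0: in=∅ out={h,w,z}
  L1: in={h,w,z} out={h,w,z}
  L2: in={h,z} out={h,z}
  L3: in={h,z} out={w,z}
  L4: in={h,w,z} out={h,w,z}
  L5: in={z} out=∅
  L6: in={w,z} out=∅
  L7: in=∅ out=∅
  L8: in=∅ out=∅
  L9: in=∅ out=∅

live-out(L3) = ["w", "z"]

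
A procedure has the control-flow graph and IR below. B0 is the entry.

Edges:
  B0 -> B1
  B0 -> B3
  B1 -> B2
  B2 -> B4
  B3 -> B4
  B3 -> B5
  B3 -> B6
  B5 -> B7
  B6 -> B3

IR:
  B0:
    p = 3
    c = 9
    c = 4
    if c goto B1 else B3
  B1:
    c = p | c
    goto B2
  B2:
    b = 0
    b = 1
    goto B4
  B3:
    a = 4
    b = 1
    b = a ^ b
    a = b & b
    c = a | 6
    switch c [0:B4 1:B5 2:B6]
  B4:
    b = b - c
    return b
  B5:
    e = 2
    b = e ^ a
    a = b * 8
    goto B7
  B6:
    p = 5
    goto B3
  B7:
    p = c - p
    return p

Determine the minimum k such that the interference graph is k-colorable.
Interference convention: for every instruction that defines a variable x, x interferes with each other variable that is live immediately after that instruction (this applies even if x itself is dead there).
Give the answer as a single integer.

Block summaries:
  B0: def={c,p} ue=∅
  B1: def={c} ue={c,p}
  B2: def={b} ue=∅
  B3: def={a,b,c} ue=∅
  B4: def={b} ue={b,c}
  B5: def={a,b,e} ue={a}
  B6: def={p} ue=∅
  B7: def={p} ue={c,p}

Liveness:
  B0 li=∅ lo={c,p}
  B1 li={c,p} lo={c}
  B2 li={c} lo={b,c}
  B3 li={p} lo={a,b,c,p}
  B4 li={b,c} lo=∅
  B5 li={a,c,p} lo={c,p}
  B6 li=∅ lo={p}
  B7 li={c,p} lo=∅

Conflict graph:
  a↔{b,c,e,p}
  b↔{a,c,p}
  c↔{a,b,e,p}
  e↔{a,c,p}
  p↔{a,b,c,e}

Chromatic number:
  lower bound: {a,b,c,p} mutually conflict ⇒ χ ≥ 4
  4-colouring: R0={a}  R1={c}  R2={p}  R3={b,e}
  χ = 4

Answer: 4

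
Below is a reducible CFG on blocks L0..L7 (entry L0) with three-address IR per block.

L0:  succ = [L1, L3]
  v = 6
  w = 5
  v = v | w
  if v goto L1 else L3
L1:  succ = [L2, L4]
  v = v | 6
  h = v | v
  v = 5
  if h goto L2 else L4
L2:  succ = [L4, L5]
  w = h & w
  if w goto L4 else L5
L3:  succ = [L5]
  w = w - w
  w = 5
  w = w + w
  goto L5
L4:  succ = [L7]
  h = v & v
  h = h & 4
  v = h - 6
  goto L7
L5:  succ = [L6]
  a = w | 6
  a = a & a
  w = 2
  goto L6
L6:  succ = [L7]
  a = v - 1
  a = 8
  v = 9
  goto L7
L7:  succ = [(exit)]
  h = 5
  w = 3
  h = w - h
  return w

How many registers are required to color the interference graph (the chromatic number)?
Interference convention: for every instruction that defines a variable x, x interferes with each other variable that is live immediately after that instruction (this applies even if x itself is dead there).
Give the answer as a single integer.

Block summaries:
  L0: {v,w} / ∅
  L1: {h,v} / {v}
  L2: {w} / {h,w}
  L3: {w} / {w}
  L4: {h,v} / {v}
  L5: {a,w} / {w}
  L6: {a,v} / {v}
  L7: {h,w} / ∅

Liveness:
  live L0: ∅→{v,w}
  live L1: {v,w}→{h,v,w}
  live L2: {h,v,w}→{v,w}
  live L3: {v,w}→{v,w}
  live L4: {v}→∅
  live L5: {v,w}→{v}
  live L6: {v}→∅
  live L7: ∅→∅

Interfere edges:
  a↔{v}
  h↔{v,w}
  v↔{a,h,w}
  w↔{h,v}

Chromatic number:
  clique {h,v,w} ⇒ need ≥ 3
  assign a→R1 h→R1 v→R0 w→R2 — no edge inside a register ⇒ χ ≤ 3
  χ = 3

Answer: 3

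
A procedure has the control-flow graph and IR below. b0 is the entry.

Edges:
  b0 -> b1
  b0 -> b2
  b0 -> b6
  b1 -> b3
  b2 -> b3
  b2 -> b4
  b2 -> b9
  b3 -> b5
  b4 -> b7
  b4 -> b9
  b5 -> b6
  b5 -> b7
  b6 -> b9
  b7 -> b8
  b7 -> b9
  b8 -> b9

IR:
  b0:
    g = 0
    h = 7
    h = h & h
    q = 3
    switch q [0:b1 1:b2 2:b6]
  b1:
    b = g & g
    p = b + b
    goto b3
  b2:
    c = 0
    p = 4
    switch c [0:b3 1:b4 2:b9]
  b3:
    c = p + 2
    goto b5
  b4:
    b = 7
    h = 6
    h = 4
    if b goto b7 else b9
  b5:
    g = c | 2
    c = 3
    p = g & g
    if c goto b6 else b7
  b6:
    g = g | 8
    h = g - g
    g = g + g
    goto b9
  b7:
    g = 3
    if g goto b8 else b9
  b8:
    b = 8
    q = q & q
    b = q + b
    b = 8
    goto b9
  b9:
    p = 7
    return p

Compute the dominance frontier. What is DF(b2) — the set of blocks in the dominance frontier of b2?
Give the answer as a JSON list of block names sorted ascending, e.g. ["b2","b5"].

idom tree: b1←b0 b2←b0 b3←b0 b4←b2 b5←b3 b6←b0 b7←b0 b8←b7 b9←b0
Dom at joins:
  b3: preds {b1,b2}: {b0,b1} ∩ {b0,b2} = {b0}; idom=b0
  b6: preds {b0,b5}: {b0} ∩ {b0,b3,b5} = {b0}; idom=b0
  b7: preds {b4,b5}: {b0,b2,b4} ∩ {b0,b3,b5} = {b0}; idom=b0
  b9: preds {b2,b4,b6,b7,b8}: {b0,b2} ∩ {b0,b2,b4} ∩ {b0,b6} ∩ {b0,b7} ∩ {b0,b7,b8} = {b0}; idom=b0

Frontier:
  b3←b1: walk b1 to b0
  b3←b2: walk b2 to b0
  b6←b0: walk · to b0
  b6←b5: walk b5→b3 to b0
  b7←b4: walk b4→b2 to b0
  b7←b5: walk b5→b3 to b0
  b9←b2: walk b2 to b0
  b9←b4: walk b4→b2 to b0
  b9←b6: walk b6 to b0
  b9←b7: walk b7 to b0
  b9←b8: walk b8→b7 to b0
  b0 → ∅
  b1 → {b3}
  b2 → {b3,b7,b9}
  b3 → {b6,b7}
  b4 → {b7,b9}
  b5 → {b6,b7}
  b6 → {b9}
  b7 → {b9}
  b8 → {b9}
  b9 → ∅

DF(b2) = ["b3", "b7", "b9"]

Answer: ["b3", "b7", "b9"]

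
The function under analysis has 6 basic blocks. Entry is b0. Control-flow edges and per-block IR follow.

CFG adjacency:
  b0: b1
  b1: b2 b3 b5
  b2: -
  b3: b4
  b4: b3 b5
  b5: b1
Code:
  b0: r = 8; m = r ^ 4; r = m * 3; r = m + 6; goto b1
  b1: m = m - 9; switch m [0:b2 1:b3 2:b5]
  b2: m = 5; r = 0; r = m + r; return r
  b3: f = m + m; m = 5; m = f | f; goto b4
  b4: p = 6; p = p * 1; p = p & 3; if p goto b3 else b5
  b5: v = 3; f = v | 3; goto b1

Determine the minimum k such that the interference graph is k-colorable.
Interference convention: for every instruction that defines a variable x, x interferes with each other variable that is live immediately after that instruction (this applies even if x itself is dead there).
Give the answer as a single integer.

Answer: 2

Derivation:
def/use:
  b0: {m,r} / ∅
  b1: {m} / {m}
  b2: {m,r} / ∅
  b3: {f,m} / {m}
  b4: {p} / ∅
  b5: {f,v} / ∅

Live sets:
  b0: in=∅ out={m}
  b1: in={m} out={m}
  b2: in=∅ out=∅
  b3: in={m} out={m}
  b4: in={m} out={m}
  b5: in={m} out={m}

Interference:
  f↔{m}
  m↔{f,p,r,v}
  p↔{m}
  r↔{m}
  v↔{m}

Registers:
  lower bound: {f,m} mutually conflict ⇒ χ ≥ 2
  assign f→R1 m→R0 p→R1 r→R1 v→R1 — no edge inside a register ⇒ χ ≤ 2
  χ = 2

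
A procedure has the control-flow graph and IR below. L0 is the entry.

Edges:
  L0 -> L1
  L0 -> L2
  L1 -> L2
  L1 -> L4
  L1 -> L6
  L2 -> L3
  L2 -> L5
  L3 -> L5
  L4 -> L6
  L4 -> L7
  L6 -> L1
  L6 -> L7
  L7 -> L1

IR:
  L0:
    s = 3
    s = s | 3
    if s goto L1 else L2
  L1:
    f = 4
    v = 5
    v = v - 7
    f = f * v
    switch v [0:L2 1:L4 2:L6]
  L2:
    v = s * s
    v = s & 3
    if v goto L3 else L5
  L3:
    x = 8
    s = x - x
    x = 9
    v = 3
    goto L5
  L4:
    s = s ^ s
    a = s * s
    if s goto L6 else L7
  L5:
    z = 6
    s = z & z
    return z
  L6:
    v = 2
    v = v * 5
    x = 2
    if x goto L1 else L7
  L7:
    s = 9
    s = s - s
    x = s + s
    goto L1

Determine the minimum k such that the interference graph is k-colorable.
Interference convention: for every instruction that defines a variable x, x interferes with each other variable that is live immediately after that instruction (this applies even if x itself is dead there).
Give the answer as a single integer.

Block summaries:
  L0: {s} / ∅
  L1: {f,v} / ∅
  L2: {v} / {s}
  L3: {s,v,x} / ∅
  L4: {a,s} / {s}
  L5: {s,z} / ∅
  L6: {v,x} / ∅
  L7: {s,x} / ∅

Backward fixpoint:
  live L0: ∅→{s}
  live L1: {s}→{s}
  live L2: {s}→∅
  live L3: ∅→∅
  live L4: {s}→{s}
  live L5: ∅→∅
  live L6: {s}→{s}
  live L7: ∅→{s}

Interfere edges:
  a↔{s}
  f↔{s,v}
  s↔{a,f,v,x,z}
  v↔{f,s}
  x↔{s}
  z↔{s}

Colouring:
  {f,s,v} pairwise interfere (3-clique) ⇒ χ ≥ 3
  assign a→c1 f→c1 s→c0 v→c2 x→c1 z→c1 — no edge inside a register ⇒ χ ≤ 3
  χ = 3

Answer: 3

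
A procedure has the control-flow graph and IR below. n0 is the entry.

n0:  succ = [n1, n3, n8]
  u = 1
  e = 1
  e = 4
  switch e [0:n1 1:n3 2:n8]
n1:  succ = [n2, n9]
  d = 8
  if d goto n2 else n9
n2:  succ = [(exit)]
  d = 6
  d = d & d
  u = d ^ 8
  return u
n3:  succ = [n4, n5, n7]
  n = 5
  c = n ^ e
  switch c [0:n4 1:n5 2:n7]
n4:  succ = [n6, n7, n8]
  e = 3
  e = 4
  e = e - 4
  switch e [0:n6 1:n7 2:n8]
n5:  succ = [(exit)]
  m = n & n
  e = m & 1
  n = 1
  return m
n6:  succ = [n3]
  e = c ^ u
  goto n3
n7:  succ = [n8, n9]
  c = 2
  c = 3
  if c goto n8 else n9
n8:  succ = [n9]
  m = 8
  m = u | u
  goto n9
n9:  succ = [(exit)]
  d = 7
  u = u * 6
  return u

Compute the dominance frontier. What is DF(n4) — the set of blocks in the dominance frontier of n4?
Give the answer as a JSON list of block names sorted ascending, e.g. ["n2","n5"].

Answer: ["n3", "n7", "n8"]

Working:
idom tree: n1←n0 n2←n1 n3←n0 n4←n3 n5←n3 n6←n4 n7←n3 n8←n0 n9←n0
Dom at joins:
  n3: preds {n0,n6}: {n0} ∩ {n0,n3,n4,n6} = {n0}; idom=n0
  n7: preds {n3,n4}: {n0,n3} ∩ {n0,n3,n4} = {n0,n3}; idom=n3
  n8: preds {n0,n4,n7}: {n0} ∩ {n0,n3,n4} ∩ {n0,n3,n7} = {n0}; idom=n0
  n9: preds {n1,n7,n8}: {n0,n1} ∩ {n0,n3,n7} ∩ {n0,n8} = {n0}; idom=n0

DF walk-up:
  join n3 pred n0: · stop@n0
  join n3 pred n6: n6→n4→n3 stop@n0
  join n7 pred n3: · stop@n3
  join n7 pred n4: n4 stop@n3
  join n8 pred n0: · stop@n0
  join n8 pred n4: n4→n3 stop@n0
  join n8 pred n7: n7→n3 stop@n0
  join n9 pred n1: n1 stop@n0
  join n9 pred n7: n7→n3 stop@n0
  join n9 pred n8: n8 stop@n0
  n0: DF=∅
  n1: DF={n9}
  n2: DF=∅
  n3: DF={n3,n8,n9}
  n4: DF={n3,n7,n8}
  n5: DF=∅
  n6: DF={n3}
  n7: DF={n8,n9}
  n8: DF={n9}
  n9: DF=∅

DF(n4) = ["n3", "n7", "n8"]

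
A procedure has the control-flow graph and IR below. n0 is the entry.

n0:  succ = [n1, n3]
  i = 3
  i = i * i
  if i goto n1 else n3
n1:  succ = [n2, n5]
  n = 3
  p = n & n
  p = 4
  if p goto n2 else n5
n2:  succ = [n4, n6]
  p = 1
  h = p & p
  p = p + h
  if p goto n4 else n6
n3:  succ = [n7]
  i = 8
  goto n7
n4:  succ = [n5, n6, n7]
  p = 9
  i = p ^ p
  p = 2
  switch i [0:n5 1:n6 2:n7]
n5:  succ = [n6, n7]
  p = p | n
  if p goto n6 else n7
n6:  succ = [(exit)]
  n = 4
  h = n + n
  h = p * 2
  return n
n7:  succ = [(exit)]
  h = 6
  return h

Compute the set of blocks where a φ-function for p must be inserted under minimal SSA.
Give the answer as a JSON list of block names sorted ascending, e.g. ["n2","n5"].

Answer: ["n5", "n6", "n7"]

Working:
idom tree: n1←n0 n2←n1 n3←n0 n4←n2 n5←n1 n6←n1 n7←n0
Dom∩ at merges:
  n5: preds {n1,n4}: {n0,n1} ∩ {n0,n1,n2,n4} = {n0,n1}; idom=n1
  n6: preds {n2,n4,n5}: {n0,n1,n2} ∩ {n0,n1,n2,n4} ∩ {n0,n1,n5} = {n0,n1}; idom=n1
  n7: preds {n3,n4,n5}: {n0,n3} ∩ {n0,n1,n2,n4} ∩ {n0,n1,n5} = {n0}; idom=n0

DF walk-up:
  n5←n1: walk · to n1
  n5←n4: walk n4→n2 to n1
  n6←n2: walk n2 to n1
  n6←n4: walk n4→n2 to n1
  n6←n5: walk n5 to n1
  n7←n3: walk n3 to n0
  n7←n4: walk n4→n2→n1 to n0
  n7←n5: walk n5→n1 to n0
  DF(n0)=∅
  DF(n1)={n7}
  DF(n2)={n5,n6,n7}
  DF(n3)={n7}
  DF(n4)={n5,n6,n7}
  DF(n5)={n6,n7}
  DF(n6)=∅
  DF(n7)=∅

φ for p: defs {n1,n2,n4,n5}
  DF⁺ = {n5,n6,n7}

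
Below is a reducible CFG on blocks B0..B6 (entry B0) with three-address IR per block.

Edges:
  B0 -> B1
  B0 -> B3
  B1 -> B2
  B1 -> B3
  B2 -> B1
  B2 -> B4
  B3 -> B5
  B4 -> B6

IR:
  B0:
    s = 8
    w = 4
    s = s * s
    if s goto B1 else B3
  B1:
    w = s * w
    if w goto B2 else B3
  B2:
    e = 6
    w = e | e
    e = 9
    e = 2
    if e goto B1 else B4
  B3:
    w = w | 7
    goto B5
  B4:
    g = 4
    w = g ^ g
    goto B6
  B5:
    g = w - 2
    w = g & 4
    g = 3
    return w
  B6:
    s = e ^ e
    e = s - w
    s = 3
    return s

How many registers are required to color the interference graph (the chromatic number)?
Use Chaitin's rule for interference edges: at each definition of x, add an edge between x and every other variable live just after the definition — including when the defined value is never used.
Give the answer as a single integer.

def/use:
  B0: def={s,w} ue=∅
  B1: def={w} ue={s,w}
  B2: def={e,w} ue=∅
  B3: def={w} ue={w}
  B4: def={g,w} ue=∅
  B5: def={g,w} ue={w}
  B6: def={e,s} ue={e,w}

Live sets:
  B0 li=∅ lo={s,w}
  B1 li={s,w} lo={s,w}
  B2 li={s} lo={e,s,w}
  B3 li={w} lo={w}
  B4 li={e} lo={e,w}
  B5 li={w} lo=∅
  B6 li={e,w} lo=∅

Conflict graph:
  e — {g,s,w}
  g — {e,w}
  s — {e,w}
  w — {e,g,s}

Colouring:
  clique {e,g,w} ⇒ need ≥ 3
  assign e→r0 g→r2 s→r2 w→r1 — no edge inside a register ⇒ χ ≤ 3
  χ = 3

Answer: 3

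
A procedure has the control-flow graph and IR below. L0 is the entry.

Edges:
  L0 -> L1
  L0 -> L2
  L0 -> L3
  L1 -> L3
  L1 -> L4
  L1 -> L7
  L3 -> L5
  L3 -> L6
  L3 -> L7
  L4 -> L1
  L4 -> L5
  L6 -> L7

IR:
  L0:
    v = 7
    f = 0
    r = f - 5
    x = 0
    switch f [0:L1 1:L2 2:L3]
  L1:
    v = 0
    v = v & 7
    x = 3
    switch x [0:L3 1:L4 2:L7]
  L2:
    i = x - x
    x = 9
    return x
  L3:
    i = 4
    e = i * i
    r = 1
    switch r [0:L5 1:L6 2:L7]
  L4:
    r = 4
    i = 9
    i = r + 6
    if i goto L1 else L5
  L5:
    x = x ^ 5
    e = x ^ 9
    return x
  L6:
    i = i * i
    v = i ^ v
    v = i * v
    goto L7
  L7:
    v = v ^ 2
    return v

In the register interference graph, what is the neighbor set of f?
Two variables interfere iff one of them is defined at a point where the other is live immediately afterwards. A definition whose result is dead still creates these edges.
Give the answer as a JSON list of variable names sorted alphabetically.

Answer: ["r", "v", "x"]

Derivation:
Per-block:
  L0: def={f,r,v,x} ue=∅
  L1: def={v,x} ue=∅
  L2: def={i,x} ue={x}
  L3: def={e,i,r} ue=∅
  L4: def={i,r} ue=∅
  L5: def={e,x} ue={x}
  L6: def={i,v} ue={i,v}
  L7: def={v} ue={v}

Liveness:
  L0: in=∅ out={v,x}
  L1: in=∅ out={v,x}
  L2: in={x} out=∅
  L3: in={v,x} out={i,v,x}
  L4: in={x} out={x}
  L5: in={x} out=∅
  L6: in={i,v} out={v}
  L7: in={v} out=∅

Interfere edges:
  e: {i,v,x}
  f: {r,v,x}
  i: {e,r,v,x}
  r: {f,i,v,x}
  v: {e,f,i,r,x}
  x: {e,f,i,r,v}

N(f) = ["r", "v", "x"]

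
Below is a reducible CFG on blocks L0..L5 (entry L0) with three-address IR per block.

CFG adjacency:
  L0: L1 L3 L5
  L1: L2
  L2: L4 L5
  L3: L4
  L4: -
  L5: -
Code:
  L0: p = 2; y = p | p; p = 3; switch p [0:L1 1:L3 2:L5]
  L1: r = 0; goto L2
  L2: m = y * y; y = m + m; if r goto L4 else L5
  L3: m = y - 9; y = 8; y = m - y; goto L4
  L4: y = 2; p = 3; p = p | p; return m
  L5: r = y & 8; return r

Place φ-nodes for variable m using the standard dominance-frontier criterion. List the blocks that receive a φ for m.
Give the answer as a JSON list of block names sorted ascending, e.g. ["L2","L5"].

idom tree: L1←L0 L2←L1 L3←L0 L4←L0 L5←L0
Dom∩ at merges:
  L4: preds {L2,L3}: {L0,L1,L2} ∩ {L0,L3} = {L0}; idom=L0
  L5: preds {L0,L2}: {L0} ∩ {L0,L1,L2} = {L0}; idom=L0

Frontier:
  join L4 pred L2: L2→L1 stop@L0
  join L4 pred L3: L3 stop@L0
  join L5 pred L0: · stop@L0
  join L5 pred L2: L2→L1 stop@L0
  DF(L0)=∅
  DF(L1)={L4,L5}
  DF(L2)={L4,L5}
  DF(L3)={L4}
  DF(L4)=∅
  DF(L5)=∅

φ for m: defs {L2,L3}
  DF⁺ = {L4,L5}

Answer: ["L4", "L5"]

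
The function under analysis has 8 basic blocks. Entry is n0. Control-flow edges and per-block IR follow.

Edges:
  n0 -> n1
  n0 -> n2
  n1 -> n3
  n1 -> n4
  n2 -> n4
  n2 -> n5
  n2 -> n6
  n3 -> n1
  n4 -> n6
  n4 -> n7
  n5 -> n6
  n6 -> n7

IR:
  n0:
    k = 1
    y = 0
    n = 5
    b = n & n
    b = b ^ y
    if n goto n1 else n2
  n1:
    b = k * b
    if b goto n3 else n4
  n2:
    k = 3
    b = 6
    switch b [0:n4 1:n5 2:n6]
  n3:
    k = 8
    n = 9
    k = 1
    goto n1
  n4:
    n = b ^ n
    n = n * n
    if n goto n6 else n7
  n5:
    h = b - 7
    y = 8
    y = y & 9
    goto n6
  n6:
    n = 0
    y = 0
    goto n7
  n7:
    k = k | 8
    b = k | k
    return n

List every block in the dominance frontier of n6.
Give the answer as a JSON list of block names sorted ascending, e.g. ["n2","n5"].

idom tree: n1←n0 n2←n0 n3←n1 n4←n0 n5←n2 n6←n0 n7←n0
Join-block Dom:
  n1: preds {n0,n3}: {n0} ∩ {n0,n1,n3} = {n0}; idom=n0
  n4: preds {n1,n2}: {n0,n1} ∩ {n0,n2} = {n0}; idom=n0
  n6: preds {n2,n4,n5}: {n0,n2} ∩ {n0,n4} ∩ {n0,n2,n5} = {n0}; idom=n0
  n7: preds {n4,n6}: {n0,n4} ∩ {n0,n6} = {n0}; idom=n0

DF walk-up:
  n1←n0: walk · to n0
  n1←n3: walk n3→n1 to n0
  n4←n1: walk n1 to n0
  n4←n2: walk n2 to n0
  n6←n2: walk n2 to n0
  n6←n4: walk n4 to n0
  n6←n5: walk n5→n2 to n0
  n7←n4: walk n4 to n0
  n7←n6: walk n6 to n0
  DF(n0)=∅
  DF(n1)={n1,n4}
  DF(n2)={n4,n6}
  DF(n3)={n1}
  DF(n4)={n6,n7}
  DF(n5)={n6}
  DF(n6)={n7}
  DF(n7)=∅

DF(n6) = ["n7"]

Answer: ["n7"]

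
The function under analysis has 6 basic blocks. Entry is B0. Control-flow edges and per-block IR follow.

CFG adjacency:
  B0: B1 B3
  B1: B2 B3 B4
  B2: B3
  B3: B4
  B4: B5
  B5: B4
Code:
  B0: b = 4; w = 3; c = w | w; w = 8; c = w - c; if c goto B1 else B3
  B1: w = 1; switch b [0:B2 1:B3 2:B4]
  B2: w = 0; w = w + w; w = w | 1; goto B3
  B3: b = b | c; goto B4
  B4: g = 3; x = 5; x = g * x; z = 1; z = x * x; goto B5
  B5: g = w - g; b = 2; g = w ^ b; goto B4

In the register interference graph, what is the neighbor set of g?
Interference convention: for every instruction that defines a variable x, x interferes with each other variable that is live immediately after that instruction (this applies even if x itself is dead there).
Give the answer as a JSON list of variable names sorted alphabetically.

Per-block:
  B0 def {b,c,w} use ∅
  B1 def {w} use {b}
  B2 def {w} use ∅
  B3 def {b} use {b,c}
  B4 def {g,x,z} use ∅
  B5 def {b,g} use {g,w}

Backward fixpoint:
  live B0: ∅→{b,c,w}
  live B1: {b,c}→{b,c,w}
  live B2: {b,c}→{b,c,w}
  live B3: {b,c,w}→{w}
  live B4: {w}→{g,w}
  live B5: {g,w}→{w}

Conflict graph:
  b — {c,w}
  c — {b,w}
  g — {w,x,z}
  w — {b,c,g,x,z}
  x — {g,w,z}
  z — {g,w,x}

N(g) = ["w", "x", "z"]

Answer: ["w", "x", "z"]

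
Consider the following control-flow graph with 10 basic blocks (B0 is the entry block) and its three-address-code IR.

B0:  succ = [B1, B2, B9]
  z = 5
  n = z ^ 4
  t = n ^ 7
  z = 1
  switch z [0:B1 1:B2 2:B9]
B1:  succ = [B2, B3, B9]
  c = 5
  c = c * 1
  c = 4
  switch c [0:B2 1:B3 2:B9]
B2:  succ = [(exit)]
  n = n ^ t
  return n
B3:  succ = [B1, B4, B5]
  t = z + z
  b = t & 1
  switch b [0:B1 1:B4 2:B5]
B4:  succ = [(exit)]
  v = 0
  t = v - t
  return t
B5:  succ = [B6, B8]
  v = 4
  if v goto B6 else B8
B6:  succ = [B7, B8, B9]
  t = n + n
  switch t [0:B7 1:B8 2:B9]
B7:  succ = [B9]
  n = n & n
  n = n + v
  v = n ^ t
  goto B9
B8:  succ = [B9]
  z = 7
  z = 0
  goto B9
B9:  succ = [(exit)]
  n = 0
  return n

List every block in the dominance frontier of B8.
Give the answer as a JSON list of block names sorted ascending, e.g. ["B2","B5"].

Answer: ["B9"]

Derivation:
idom tree: B1←B0 B2←B0 B3←B1 B4←B3 B5←B3 B6←B5 B7←B6 B8←B5 B9←B0
Dom at joins:
  B1: preds {B0,B3}: {B0} ∩ {B0,B1,B3} = {B0}; idom=B0
  B2: preds {B0,B1}: {B0} ∩ {B0,B1} = {B0}; idom=B0
  B8: preds {B5,B6}: {B0,B1,B3,B5} ∩ {B0,B1,B3,B5,B6} = {B0,B1,B3,B5}; idom=B5
  B9: preds {B0,B1,B6,B7,B8}: {B0} ∩ {B0,B1} ∩ {B0,B1,B3,B5,B6} ∩ {B0,B1,B3,B5,B6,B7} ∩ {B0,B1,B3,B5,B8} = {B0}; idom=B0

Frontier:
  join B1 pred B0: · stop@B0
  join B1 pred B3: B3→B1 stop@B0
  join B2 pred B0: · stop@B0
  join B2 pred B1: B1 stop@B0
  join B8 pred B5: · stop@B5
  join B8 pred B6: B6 stop@B5
  join B9 pred B0: · stop@B0
  join B9 pred B1: B1 stop@B0
  join B9 pred B6: B6→B5→B3→B1 stop@B0
  join B9 pred B7: B7→B6→B5→B3→B1 stop@B0
  join B9 pred B8: B8→B5→B3→B1 stop@B0
  B0: DF=∅
  B1: DF={B1,B2,B9}
  B2: DF=∅
  B3: DF={B1,B9}
  B4: DF=∅
  B5: DF={B9}
  B6: DF={B8,B9}
  B7: DF={B9}
  B8: DF={B9}
  B9: DF=∅

DF(B8) = ["B9"]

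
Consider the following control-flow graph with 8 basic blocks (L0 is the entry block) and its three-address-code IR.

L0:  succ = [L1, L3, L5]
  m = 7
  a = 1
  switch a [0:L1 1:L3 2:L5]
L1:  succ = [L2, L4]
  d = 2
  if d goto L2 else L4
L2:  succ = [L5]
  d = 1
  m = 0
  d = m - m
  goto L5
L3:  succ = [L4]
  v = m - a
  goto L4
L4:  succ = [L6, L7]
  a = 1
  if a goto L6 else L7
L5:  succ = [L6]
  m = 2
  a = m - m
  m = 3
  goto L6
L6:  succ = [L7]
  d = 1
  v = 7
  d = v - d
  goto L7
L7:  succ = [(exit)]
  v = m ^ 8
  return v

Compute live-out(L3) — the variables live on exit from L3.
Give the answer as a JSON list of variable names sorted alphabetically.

Per-block:
  L0 def {a,m} use ∅
  L1 def {d} use ∅
  L2 def {d,m} use ∅
  L3 def {v} use {a,m}
  L4 def {a} use ∅
  L5 def {a,m} use ∅
  L6 def {d,v} use ∅
  L7 def {v} use {m}

Live sets:
  live L0: ∅→{a,m}
  live L1: {m}→{m}
  live L2: ∅→∅
  live L3: {a,m}→{m}
  live L4: {m}→{m}
  live L5: ∅→{m}
  live L6: {m}→{m}
  live L7: {m}→∅

live-out(L3) = ["m"]

Answer: ["m"]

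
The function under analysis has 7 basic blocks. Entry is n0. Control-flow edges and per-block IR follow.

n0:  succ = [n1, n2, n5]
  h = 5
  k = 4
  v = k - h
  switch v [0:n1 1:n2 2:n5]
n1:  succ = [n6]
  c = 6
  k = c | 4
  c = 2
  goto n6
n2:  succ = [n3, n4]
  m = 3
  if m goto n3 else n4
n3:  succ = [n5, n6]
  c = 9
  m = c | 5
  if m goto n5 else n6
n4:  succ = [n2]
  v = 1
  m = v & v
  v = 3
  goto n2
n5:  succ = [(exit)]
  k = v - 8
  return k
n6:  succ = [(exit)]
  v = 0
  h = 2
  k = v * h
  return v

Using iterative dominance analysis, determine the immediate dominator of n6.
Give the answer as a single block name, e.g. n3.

Answer: n0

Working:
idom tree: n1←n0 n2←n0 n3←n2 n4←n2 n5←n0 n6←n0
Dom at joins:
  n2: preds {n0,n4}: {n0} ∩ {n0,n2,n4} = {n0}; idom=n0
  n5: preds {n0,n3}: {n0} ∩ {n0,n2,n3} = {n0}; idom=n0
  n6: preds {n1,n3}: {n0,n1} ∩ {n0,n2,n3} = {n0}; idom=n0

idom(n6) = n0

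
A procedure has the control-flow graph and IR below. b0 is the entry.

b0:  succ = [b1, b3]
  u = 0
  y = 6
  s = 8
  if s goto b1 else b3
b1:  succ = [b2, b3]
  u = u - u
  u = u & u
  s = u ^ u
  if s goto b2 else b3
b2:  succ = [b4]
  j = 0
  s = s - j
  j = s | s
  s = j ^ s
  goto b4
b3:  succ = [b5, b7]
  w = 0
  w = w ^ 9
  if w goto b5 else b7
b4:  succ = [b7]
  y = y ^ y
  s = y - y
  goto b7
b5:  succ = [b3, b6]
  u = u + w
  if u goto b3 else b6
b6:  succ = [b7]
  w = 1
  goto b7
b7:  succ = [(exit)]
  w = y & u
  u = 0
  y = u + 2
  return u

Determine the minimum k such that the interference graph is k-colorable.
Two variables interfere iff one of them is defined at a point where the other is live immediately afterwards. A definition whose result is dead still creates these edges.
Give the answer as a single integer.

Answer: 4

Analysis:
Per-block:
  b0: {s,u,y} / ∅
  b1: {s,u} / {u}
  b2: {j,s} / {s}
  b3: {w} / ∅
  b4: {s,y} / {y}
  b5: {u} / {u,w}
  b6: {w} / ∅
  b7: {u,w,y} / {u,y}

Liveness:
  b0 li=∅ lo={u,y}
  b1 li={u,y} lo={s,u,y}
  b2 li={s,u,y} lo={u,y}
  b3 li={u,y} lo={u,w,y}
  b4 li={u,y} lo={u,y}
  b5 li={u,w,y} lo={u,y}
  b6 li={u,y} lo={u,y}
  b7 li={u,y} lo=∅

Conflict graph:
  j↔{s,u,y}
  s↔{j,u,y}
  u↔{j,s,w,y}
  w↔{u,y}
  y↔{j,s,u,w}

Chromatic number:
  {j,s,u,y} pairwise interfere (4-clique) ⇒ χ ≥ 4
  assign j→r2 s→r3 u→r0 w→r2 y→r1 — no edge inside a register ⇒ χ ≤ 4
  χ = 4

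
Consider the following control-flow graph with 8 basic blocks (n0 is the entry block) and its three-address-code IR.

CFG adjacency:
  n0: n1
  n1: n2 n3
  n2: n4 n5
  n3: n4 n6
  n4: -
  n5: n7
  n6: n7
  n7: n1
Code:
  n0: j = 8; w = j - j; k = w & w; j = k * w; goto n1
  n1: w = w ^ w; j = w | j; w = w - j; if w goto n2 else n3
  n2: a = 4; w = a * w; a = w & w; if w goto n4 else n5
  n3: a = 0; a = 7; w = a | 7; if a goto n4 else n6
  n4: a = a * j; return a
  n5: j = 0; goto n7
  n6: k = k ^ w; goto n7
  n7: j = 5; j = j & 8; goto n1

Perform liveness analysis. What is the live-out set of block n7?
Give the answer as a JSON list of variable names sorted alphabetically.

Answer: ["j", "k", "w"]

Derivation:
Per-block:
  n0: {j,k,w} / ∅
  n1: {j,w} / {j,w}
  n2: {a,w} / {w}
  n3: {a,w} / ∅
  n4: {a} / {a,j}
  n5: {j} / ∅
  n6: {k} / {k,w}
  n7: {j} / ∅

Backward fixpoint:
  n0: in=∅ out={j,k,w}
  n1: in={j,k,w} out={j,k,w}
  n2: in={j,k,w} out={a,j,k,w}
  n3: in={j,k} out={a,j,k,w}
  n4: in={a,j} out=∅
  n5: in={k,w} out={k,w}
  n6: in={k,w} out={k,w}
  n7: in={k,w} out={j,k,w}

live-out(n7) = ["j", "k", "w"]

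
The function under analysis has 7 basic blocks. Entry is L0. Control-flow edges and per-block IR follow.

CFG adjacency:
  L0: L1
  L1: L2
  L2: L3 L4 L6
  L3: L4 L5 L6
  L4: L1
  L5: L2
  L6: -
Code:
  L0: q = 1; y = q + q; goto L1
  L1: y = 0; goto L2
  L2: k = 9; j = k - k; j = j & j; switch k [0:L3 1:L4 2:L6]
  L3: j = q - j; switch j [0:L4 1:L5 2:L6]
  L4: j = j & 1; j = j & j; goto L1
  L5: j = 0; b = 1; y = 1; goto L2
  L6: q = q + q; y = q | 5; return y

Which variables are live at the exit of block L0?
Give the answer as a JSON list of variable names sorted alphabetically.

Answer: ["q"]

Working:
Block summaries:
  L0 def {q,y} use ∅
  L1 def {y} use ∅
  L2 def {j,k} use ∅
  L3 def {j} use {j,q}
  L4 def {j} use {j}
  L5 def {b,j,y} use ∅
  L6 def {q,y} use {q}

Liveness:
  live L0: ∅→{q}
  live L1: {q}→{q}
  live L2: {q}→{j,q}
  live L3: {j,q}→{j,q}
  live L4: {j,q}→{q}
  live L5: {q}→{q}
  live L6: {q}→∅

live-out(L0) = ["q"]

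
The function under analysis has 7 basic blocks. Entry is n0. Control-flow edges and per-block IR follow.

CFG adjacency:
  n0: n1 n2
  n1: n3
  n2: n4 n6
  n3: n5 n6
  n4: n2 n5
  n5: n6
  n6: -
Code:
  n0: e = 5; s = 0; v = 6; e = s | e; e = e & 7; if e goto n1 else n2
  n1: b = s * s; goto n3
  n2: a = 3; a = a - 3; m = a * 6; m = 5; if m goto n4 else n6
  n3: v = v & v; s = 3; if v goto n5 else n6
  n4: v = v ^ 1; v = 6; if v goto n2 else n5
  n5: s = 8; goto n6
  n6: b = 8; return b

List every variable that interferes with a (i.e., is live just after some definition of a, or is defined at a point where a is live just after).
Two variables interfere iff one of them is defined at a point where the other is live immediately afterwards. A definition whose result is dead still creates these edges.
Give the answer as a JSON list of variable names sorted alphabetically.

Answer: ["v"]

Derivation:
Block summaries:
  n0: {e,s,v} / ∅
  n1: {b} / {s}
  n2: {a,m} / ∅
  n3: {s,v} / {v}
  n4: {v} / {v}
  n5: {s} / ∅
  n6: {b} / ∅

Liveness:
  n0 li=∅ lo={s,v}
  n1 li={s,v} lo={v}
  n2 li={v} lo={v}
  n3 li={v} lo=∅
  n4 li={v} lo={v}
  n5 li=∅ lo=∅
  n6 li=∅ lo=∅

Conflict graph:
  a: {v}
  b: {v}
  e: {s,v}
  m: {v}
  s: {e,v}
  v: {a,b,e,m,s}

N(a) = ["v"]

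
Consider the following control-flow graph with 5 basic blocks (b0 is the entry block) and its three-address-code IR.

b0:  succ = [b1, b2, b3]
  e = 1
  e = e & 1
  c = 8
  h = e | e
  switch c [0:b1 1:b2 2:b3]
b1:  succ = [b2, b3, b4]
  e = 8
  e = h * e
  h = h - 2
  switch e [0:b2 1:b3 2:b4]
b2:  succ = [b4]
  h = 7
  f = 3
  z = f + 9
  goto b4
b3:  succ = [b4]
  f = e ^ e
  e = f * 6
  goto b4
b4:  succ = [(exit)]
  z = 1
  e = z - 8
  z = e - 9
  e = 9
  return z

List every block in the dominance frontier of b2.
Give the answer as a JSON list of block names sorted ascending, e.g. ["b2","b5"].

idom tree: b1←b0 b2←b0 b3←b0 b4←b0
Join-block Dom:
  b2: preds {b0,b1}: {b0} ∩ {b0,b1} = {b0}; idom=b0
  b3: preds {b0,b1}: {b0} ∩ {b0,b1} = {b0}; idom=b0
  b4: preds {b1,b2,b3}: {b0,b1} ∩ {b0,b2} ∩ {b0,b3} = {b0}; idom=b0

DF walk-up:
  join b2 pred b0: · stop@b0
  join b2 pred b1: b1 stop@b0
  join b3 pred b0: · stop@b0
  join b3 pred b1: b1 stop@b0
  join b4 pred b1: b1 stop@b0
  join b4 pred b2: b2 stop@b0
  join b4 pred b3: b3 stop@b0
  b0: DF=∅
  b1: DF={b2,b3,b4}
  b2: DF={b4}
  b3: DF={b4}
  b4: DF=∅

DF(b2) = ["b4"]

Answer: ["b4"]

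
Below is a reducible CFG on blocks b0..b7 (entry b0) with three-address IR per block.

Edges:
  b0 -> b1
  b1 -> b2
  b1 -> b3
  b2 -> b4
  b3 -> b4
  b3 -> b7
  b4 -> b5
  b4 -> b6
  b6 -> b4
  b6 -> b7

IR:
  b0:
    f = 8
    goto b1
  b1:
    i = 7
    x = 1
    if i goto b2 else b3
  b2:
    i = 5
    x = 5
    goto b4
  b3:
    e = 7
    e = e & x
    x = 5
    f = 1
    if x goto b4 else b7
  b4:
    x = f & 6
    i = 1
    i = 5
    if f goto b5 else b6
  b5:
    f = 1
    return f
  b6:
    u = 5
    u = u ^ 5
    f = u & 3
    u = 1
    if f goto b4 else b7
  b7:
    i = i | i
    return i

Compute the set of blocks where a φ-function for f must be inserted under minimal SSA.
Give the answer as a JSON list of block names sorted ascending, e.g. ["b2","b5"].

idom tree: b1←b0 b2←b1 b3←b1 b4←b1 b5←b4 b6←b4 b7←b1
Join-block Dom:
  b4: preds {b2,b3,b6}: {b0,b1,b2} ∩ {b0,b1,b3} ∩ {b0,b1,b4,b6} = {b0,b1}; idom=b1
  b7: preds {b3,b6}: {b0,b1,b3} ∩ {b0,b1,b4,b6} = {b0,b1}; idom=b1

DF derivation:
  join b4 pred b2: b2 stop@b1
  join b4 pred b3: b3 stop@b1
  join b4 pred b6: b6→b4 stop@b1
  join b7 pred b3: b3 stop@b1
  join b7 pred b6: b6→b4 stop@b1
  b0 → ∅
  b1 → ∅
  b2 → {b4}
  b3 → {b4,b7}
  b4 → {b4,b7}
  b5 → ∅
  b6 → {b4,b7}
  b7 → ∅

φ for f: defs {b0,b3,b5,b6}
  DF⁺ = {b4,b7}

Answer: ["b4", "b7"]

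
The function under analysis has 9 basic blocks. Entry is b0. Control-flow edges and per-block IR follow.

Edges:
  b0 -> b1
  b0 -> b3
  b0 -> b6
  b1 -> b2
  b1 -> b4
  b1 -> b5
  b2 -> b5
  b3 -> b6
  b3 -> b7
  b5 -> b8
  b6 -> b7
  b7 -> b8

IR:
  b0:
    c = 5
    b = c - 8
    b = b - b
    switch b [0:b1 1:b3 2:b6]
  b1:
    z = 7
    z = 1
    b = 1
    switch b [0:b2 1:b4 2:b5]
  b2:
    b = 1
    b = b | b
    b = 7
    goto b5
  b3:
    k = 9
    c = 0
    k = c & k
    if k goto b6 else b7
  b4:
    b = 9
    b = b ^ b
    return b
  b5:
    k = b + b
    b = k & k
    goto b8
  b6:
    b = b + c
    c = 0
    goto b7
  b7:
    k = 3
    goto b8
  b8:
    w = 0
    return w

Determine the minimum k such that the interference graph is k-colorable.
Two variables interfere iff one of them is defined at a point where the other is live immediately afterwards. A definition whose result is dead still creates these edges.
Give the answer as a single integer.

def/use:
  b0: def={b,c} ue=∅
  b1: def={b,z} ue=∅
  b2: def={b} ue=∅
  b3: def={c,k} ue=∅
  b4: def={b} ue=∅
  b5: def={b,k} ue={b}
  b6: def={b,c} ue={b,c}
  b7: def={k} ue=∅
  b8: def={w} ue=∅

Live sets:
  b0 li=∅ lo={b,c}
  b1 li=∅ lo={b}
  b2 li=∅ lo={b}
  b3 li={b} lo={b,c}
  b4 li=∅ lo=∅
  b5 li={b} lo=∅
  b6 li={b,c} lo=∅
  b7 li=∅ lo=∅
  b8 li=∅ lo=∅

Interfere edges:
  b — {c,k}
  c — {b,k}
  k — {b,c}
  w — ∅
  z — ∅

Registers:
  {b,c,k} pairwise interfere (3-clique) ⇒ χ ≥ 3
  3-colouring: R0={b,w,z}  R1={c}  R2={k}
  χ = 3

Answer: 3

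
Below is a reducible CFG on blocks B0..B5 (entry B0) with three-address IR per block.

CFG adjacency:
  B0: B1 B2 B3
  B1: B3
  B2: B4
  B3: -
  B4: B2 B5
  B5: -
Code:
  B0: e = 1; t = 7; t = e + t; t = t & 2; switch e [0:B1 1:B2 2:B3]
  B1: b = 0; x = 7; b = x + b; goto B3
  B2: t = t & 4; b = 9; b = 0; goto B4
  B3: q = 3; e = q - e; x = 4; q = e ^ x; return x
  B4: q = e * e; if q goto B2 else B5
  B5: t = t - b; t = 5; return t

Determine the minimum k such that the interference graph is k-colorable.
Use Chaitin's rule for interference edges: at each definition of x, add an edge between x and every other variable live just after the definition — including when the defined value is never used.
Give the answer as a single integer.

Per-block:
  B0 def {e,t} use ∅
  B1 def {b,x} use ∅
  B2 def {b,t} use {t}
  B3 def {e,q,x} use {e}
  B4 def {q} use {e}
  B5 def {t} use {b,t}

Liveness:
  B0: in=∅ out={e,t}
  B1: in={e} out={e}
  B2: in={e,t} out={b,e,t}
  B3: in={e} out=∅
  B4: in={b,e,t} out={b,e,t}
  B5: in={b,t} out=∅

Interfere edges:
  b: {e,q,t,x}
  e: {b,q,t,x}
  q: {b,e,t,x}
  t: {b,e,q}
  x: {b,e,q}

Colouring:
  {b,e,q,t} pairwise interfere (4-clique) ⇒ χ ≥ 4
  assign b→R0 e→R1 q→R2 t→R3 x→R3 — no edge inside a register ⇒ χ ≤ 4
  χ = 4

Answer: 4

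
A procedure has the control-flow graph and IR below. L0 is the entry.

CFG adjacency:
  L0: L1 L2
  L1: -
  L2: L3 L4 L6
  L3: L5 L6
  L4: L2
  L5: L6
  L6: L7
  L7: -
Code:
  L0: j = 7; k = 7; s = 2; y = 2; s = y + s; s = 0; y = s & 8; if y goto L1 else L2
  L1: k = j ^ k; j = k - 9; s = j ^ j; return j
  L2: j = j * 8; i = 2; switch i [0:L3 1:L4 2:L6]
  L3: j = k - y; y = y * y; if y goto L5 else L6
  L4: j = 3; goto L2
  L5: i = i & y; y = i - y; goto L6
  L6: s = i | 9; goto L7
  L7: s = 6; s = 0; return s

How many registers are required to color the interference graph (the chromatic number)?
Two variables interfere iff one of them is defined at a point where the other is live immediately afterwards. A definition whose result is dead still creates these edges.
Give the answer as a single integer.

Answer: 4

Analysis:
Per-block:
  L0: def={j,k,s,y} ue=∅
  L1: def={j,k,s} ue={j,k}
  L2: def={i,j} ue={j}
  L3: def={j,y} ue={k,y}
  L4: def={j} ue=∅
  L5: def={i,y} ue={i,y}
  L6: def={s} ue={i}
  L7: def={s} ue=∅

Backward fixpoint:
  L0: in=∅ out={j,k,y}
  L1: in={j,k} out=∅
  L2: in={j,k,y} out={i,k,y}
  L3: in={i,k,y} out={i,y}
  L4: in={k,y} out={j,k,y}
  L5: in={i,y} out={i}
  L6: in={i} out=∅
  L7: in=∅ out=∅

Interference:
  i — {j,k,y}
  j — {i,k,s,y}
  k — {i,j,s,y}
  s — {j,k,y}
  y — {i,j,k,s}

Registers:
  lower bound: {i,j,k,y} mutually conflict ⇒ χ ≥ 4
  assign i→R3 j→R0 k→R1 s→R3 y→R2 — no edge inside a register ⇒ χ ≤ 4
  χ = 4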